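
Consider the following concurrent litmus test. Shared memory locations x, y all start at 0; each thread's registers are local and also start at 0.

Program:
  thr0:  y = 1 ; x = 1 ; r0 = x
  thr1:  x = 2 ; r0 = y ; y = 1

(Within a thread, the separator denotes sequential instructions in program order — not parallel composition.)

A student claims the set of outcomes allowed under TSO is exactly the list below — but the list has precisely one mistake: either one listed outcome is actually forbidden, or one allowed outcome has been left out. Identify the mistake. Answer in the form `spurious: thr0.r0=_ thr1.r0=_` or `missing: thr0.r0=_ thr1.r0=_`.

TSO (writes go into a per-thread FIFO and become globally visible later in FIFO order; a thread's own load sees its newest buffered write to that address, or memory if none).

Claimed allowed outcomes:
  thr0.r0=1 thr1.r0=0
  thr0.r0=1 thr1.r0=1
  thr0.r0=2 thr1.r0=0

outcome vector order: (thr0.r0,thr1.r0)
[TSO] allowed = {<1 0> <1 1> <2 0> <2 1>}
TSO∖claimed = {<2 1>}

missing: thr0.r0=2 thr1.r0=1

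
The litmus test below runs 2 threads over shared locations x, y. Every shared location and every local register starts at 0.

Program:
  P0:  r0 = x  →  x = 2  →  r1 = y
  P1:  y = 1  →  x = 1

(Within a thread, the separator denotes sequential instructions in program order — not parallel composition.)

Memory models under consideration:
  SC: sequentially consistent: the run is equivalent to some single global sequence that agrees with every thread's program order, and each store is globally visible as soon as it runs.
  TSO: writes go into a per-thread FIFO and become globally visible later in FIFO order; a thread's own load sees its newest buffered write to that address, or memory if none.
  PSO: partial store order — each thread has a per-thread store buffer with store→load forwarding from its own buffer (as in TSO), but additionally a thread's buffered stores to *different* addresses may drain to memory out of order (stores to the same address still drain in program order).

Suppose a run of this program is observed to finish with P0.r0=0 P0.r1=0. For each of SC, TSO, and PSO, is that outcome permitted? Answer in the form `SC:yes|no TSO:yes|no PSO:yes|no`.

outcome vector order: (P0.r0,P0.r1)
SC (3): 00; 01; 11
TSO (3): 00; 01; 11
PSO (4): 00; 01; 10; 11
target 00 ∈ {SC,TSO,PSO}

SC:yes TSO:yes PSO:yes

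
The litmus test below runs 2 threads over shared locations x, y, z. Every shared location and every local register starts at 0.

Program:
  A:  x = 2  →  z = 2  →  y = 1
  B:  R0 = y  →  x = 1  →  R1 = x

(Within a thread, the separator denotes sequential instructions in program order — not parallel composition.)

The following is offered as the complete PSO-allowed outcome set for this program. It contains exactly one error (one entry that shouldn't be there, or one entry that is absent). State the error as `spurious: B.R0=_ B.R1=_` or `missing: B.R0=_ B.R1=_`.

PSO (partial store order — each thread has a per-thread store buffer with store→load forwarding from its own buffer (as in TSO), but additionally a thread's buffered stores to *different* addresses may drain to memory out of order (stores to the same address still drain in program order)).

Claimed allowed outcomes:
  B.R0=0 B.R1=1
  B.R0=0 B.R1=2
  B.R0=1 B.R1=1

missing: B.R0=1 B.R1=2

outcome vector order: (B.R0,B.R1)
PSO (4): (0,1); (0,2); (1,1); (1,2)
PSO∖claimed = {(1,2)}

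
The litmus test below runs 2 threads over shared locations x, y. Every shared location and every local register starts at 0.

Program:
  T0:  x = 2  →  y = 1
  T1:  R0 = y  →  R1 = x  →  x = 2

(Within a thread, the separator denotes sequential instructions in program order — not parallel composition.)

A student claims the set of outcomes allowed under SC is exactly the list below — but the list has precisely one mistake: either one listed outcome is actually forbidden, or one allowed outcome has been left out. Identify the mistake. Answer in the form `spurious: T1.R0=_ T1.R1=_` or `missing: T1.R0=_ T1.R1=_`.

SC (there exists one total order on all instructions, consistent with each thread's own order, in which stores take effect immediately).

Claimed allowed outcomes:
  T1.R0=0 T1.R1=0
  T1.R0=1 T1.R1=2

outcome vector order: (T1.R0,T1.R1)
[SC] allowed = {(0,0), (0,2), (1,2)}
SC∖claimed = {(0,2)}

missing: T1.R0=0 T1.R1=2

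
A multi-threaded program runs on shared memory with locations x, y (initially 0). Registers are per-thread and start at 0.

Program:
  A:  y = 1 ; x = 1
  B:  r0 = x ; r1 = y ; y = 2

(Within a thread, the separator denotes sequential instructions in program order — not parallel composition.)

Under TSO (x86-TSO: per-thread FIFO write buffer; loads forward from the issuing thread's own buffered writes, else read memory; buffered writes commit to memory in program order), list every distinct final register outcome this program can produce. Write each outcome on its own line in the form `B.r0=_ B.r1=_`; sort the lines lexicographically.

B.r0=0 B.r1=0
B.r0=0 B.r1=1
B.r0=1 B.r1=1

outcome vector order: (B.r0,B.r1)
|TSO outcomes| = 3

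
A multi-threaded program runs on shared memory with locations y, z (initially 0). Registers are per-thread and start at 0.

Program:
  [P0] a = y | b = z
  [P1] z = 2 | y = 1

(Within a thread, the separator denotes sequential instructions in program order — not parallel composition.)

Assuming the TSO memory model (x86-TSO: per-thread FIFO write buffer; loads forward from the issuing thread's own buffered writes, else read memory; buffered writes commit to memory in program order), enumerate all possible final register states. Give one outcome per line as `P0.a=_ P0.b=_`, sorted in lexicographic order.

outcome vector order: (P0.a,P0.b)
|TSO outcomes| = 3

P0.a=0 P0.b=0
P0.a=0 P0.b=2
P0.a=1 P0.b=2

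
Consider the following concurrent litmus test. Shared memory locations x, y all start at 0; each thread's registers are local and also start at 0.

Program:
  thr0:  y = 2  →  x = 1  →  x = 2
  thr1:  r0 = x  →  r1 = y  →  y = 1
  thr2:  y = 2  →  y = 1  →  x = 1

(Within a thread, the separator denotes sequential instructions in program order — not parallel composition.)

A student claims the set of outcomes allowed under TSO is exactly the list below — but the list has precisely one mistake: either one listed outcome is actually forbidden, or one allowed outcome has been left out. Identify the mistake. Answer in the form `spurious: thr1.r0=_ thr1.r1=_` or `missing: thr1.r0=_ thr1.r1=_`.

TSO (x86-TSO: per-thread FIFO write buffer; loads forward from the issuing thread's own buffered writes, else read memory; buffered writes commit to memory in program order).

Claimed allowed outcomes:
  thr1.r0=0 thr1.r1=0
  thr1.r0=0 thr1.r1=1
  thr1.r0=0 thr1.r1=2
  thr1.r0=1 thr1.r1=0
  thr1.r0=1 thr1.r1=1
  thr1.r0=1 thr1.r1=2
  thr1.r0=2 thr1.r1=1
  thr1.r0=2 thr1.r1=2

spurious: thr1.r0=1 thr1.r1=0

outcome vector order: (thr1.r0,thr1.r1)
TSO (7): 0/0, 0/1, 0/2, 1/1, 1/2, 2/1, 2/2
claimed∖TSO = {1/0}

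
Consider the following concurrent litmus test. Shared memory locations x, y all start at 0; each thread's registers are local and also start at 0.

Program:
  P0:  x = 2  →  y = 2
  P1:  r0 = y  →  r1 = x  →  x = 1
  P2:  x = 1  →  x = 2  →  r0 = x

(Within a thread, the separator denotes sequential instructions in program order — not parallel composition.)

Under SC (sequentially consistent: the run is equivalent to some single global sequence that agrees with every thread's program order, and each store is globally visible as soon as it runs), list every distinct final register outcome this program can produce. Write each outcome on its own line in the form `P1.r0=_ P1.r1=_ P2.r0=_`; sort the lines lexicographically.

P1.r0=0 P1.r1=0 P2.r0=1
P1.r0=0 P1.r1=0 P2.r0=2
P1.r0=0 P1.r1=1 P2.r0=1
P1.r0=0 P1.r1=1 P2.r0=2
P1.r0=0 P1.r1=2 P2.r0=1
P1.r0=0 P1.r1=2 P2.r0=2
P1.r0=2 P1.r1=1 P2.r0=1
P1.r0=2 P1.r1=1 P2.r0=2
P1.r0=2 P1.r1=2 P2.r0=1
P1.r0=2 P1.r1=2 P2.r0=2

outcome vector order: (P1.r0,P1.r1,P2.r0)
|SC outcomes| = 10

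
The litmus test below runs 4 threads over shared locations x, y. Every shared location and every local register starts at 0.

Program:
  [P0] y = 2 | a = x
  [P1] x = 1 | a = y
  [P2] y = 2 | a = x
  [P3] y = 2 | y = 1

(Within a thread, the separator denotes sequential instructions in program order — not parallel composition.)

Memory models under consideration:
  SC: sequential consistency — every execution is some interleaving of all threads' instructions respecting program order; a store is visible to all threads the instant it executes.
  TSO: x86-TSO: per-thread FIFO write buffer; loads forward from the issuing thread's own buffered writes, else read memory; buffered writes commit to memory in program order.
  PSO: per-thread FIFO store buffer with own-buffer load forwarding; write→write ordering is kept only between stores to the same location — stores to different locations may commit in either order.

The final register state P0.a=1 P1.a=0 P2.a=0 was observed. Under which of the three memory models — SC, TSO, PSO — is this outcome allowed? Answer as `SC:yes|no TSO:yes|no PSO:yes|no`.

outcome vector order: (P0.a,P1.a,P2.a)
SC (9): <0 1 0>; <0 1 1>; <0 2 0>; <0 2 1>; <1 0 1>; <1 1 0>; <1 1 1>; <1 2 0>; <1 2 1>
TSO (12): <0 0 0>; <0 0 1>; <0 1 0>; <0 1 1>; <0 2 0>; <0 2 1>; <1 0 0>; <1 0 1>; <1 1 0>; <1 1 1>; <1 2 0>; <1 2 1>
PSO (12): <0 0 0>; <0 0 1>; <0 1 0>; <0 1 1>; <0 2 0>; <0 2 1>; <1 0 0>; <1 0 1>; <1 1 0>; <1 1 1>; <1 2 0>; <1 2 1>
target <1 0 0> ∈ {TSO,PSO}

SC:no TSO:yes PSO:yes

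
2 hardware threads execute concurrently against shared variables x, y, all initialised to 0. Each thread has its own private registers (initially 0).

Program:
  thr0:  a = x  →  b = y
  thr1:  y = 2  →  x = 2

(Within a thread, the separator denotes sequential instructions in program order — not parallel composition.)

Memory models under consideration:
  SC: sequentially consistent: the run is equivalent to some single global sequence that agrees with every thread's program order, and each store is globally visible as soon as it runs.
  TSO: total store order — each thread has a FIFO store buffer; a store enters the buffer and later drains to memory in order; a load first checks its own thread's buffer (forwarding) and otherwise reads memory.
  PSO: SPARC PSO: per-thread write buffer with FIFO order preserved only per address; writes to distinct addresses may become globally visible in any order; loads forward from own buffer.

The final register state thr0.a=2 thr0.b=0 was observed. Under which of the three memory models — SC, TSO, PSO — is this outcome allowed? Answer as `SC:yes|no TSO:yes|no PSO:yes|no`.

outcome vector order: (thr0.a,thr0.b)
[SC] allowed = {00 02 22}
[TSO] allowed = {00 02 22}
[PSO] allowed = {00 02 20 22}
target 20 ∈ {PSO}

SC:no TSO:no PSO:yes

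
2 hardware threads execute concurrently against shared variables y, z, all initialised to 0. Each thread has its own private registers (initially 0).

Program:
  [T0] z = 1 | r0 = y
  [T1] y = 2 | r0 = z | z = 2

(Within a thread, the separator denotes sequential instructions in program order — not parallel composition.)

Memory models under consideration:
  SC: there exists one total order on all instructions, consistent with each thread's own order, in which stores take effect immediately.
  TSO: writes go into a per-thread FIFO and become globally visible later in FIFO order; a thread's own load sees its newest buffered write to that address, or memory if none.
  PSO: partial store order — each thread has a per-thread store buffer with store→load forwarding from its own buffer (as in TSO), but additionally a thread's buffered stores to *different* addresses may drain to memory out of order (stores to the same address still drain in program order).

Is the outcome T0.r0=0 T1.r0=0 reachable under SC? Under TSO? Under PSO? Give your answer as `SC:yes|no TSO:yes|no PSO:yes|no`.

SC:no TSO:yes PSO:yes

outcome vector order: (T0.r0,T1.r0)
under SC → (0,1), (2,0), (2,1)
under TSO → (0,0), (0,1), (2,0), (2,1)
under PSO → (0,0), (0,1), (2,0), (2,1)
target (0,0) ∈ {TSO,PSO}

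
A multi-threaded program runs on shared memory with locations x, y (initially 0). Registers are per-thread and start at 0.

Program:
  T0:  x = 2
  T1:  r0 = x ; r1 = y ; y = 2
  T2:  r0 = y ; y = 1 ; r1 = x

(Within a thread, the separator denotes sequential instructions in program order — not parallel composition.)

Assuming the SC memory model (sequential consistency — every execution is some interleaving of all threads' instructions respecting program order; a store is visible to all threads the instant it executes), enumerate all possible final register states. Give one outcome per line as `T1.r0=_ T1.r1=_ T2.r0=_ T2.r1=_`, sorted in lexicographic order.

outcome vector order: (T1.r0,T1.r1,T2.r0,T2.r1)
|SC outcomes| = 10

T1.r0=0 T1.r1=0 T2.r0=0 T2.r1=0
T1.r0=0 T1.r1=0 T2.r0=0 T2.r1=2
T1.r0=0 T1.r1=0 T2.r0=2 T2.r1=0
T1.r0=0 T1.r1=0 T2.r0=2 T2.r1=2
T1.r0=0 T1.r1=1 T2.r0=0 T2.r1=0
T1.r0=0 T1.r1=1 T2.r0=0 T2.r1=2
T1.r0=2 T1.r1=0 T2.r0=0 T2.r1=2
T1.r0=2 T1.r1=0 T2.r0=2 T2.r1=2
T1.r0=2 T1.r1=1 T2.r0=0 T2.r1=0
T1.r0=2 T1.r1=1 T2.r0=0 T2.r1=2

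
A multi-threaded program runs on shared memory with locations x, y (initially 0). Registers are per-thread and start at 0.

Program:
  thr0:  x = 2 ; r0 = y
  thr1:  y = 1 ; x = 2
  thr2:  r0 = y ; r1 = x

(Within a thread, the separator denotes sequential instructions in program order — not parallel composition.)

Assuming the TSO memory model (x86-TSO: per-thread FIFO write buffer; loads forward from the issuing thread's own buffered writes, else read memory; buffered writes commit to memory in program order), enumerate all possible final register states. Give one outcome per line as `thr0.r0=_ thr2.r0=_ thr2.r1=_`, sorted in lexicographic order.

outcome vector order: (thr0.r0,thr2.r0,thr2.r1)
|TSO outcomes| = 8

thr0.r0=0 thr2.r0=0 thr2.r1=0
thr0.r0=0 thr2.r0=0 thr2.r1=2
thr0.r0=0 thr2.r0=1 thr2.r1=0
thr0.r0=0 thr2.r0=1 thr2.r1=2
thr0.r0=1 thr2.r0=0 thr2.r1=0
thr0.r0=1 thr2.r0=0 thr2.r1=2
thr0.r0=1 thr2.r0=1 thr2.r1=0
thr0.r0=1 thr2.r0=1 thr2.r1=2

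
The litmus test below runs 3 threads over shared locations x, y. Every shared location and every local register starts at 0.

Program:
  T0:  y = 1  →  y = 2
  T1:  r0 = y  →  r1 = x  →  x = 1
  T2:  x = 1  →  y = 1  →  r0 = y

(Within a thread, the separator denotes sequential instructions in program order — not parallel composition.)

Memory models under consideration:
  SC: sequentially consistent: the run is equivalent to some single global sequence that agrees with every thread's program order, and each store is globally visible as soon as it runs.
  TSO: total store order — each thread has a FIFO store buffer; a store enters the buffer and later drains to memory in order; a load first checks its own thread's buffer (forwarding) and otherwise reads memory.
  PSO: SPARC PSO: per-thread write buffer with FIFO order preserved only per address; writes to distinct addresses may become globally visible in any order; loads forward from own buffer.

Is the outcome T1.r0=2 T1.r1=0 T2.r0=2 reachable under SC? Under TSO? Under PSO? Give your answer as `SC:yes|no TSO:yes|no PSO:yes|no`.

outcome vector order: (T1.r0,T1.r1,T2.r0)
SC (11): 0/0/1 0/0/2 0/1/1 0/1/2 1/0/1 1/0/2 1/1/1 1/1/2 2/0/1 2/1/1 2/1/2
TSO (11): 0/0/1 0/0/2 0/1/1 0/1/2 1/0/1 1/0/2 1/1/1 1/1/2 2/0/1 2/1/1 2/1/2
PSO (12): 0/0/1 0/0/2 0/1/1 0/1/2 1/0/1 1/0/2 1/1/1 1/1/2 2/0/1 2/0/2 2/1/1 2/1/2
target 2/0/2 ∈ {PSO}

SC:no TSO:no PSO:yes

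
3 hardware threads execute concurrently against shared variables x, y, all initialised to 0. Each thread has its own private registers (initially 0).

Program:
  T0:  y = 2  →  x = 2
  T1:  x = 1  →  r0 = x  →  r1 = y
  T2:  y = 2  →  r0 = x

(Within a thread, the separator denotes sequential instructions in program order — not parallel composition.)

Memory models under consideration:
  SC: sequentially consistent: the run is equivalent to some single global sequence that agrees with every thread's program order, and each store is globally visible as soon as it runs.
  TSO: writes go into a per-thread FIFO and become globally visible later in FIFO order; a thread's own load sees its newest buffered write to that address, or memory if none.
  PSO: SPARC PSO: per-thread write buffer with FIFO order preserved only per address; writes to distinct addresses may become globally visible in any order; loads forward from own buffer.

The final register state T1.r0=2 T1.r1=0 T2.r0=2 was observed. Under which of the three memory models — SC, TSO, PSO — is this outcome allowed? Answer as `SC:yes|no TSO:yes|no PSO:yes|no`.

SC:no TSO:no PSO:yes

outcome vector order: (T1.r0,T1.r1,T2.r0)
under SC → (1,0,1); (1,0,2); (1,2,0); (1,2,1); (1,2,2); (2,2,0); (2,2,1); (2,2,2)
under TSO → (1,0,0); (1,0,1); (1,0,2); (1,2,0); (1,2,1); (1,2,2); (2,2,0); (2,2,1); (2,2,2)
under PSO → (1,0,0); (1,0,1); (1,0,2); (1,2,0); (1,2,1); (1,2,2); (2,0,0); (2,0,1); (2,0,2); (2,2,0); (2,2,1); (2,2,2)
target (2,0,2) ∈ {PSO}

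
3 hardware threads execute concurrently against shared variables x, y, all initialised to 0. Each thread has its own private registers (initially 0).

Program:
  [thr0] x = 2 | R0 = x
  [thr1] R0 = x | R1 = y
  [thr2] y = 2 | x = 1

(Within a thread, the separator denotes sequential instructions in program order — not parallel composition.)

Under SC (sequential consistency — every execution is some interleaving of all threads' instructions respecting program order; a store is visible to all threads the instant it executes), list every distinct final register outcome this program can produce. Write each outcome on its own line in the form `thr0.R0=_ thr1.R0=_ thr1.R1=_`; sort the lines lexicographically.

outcome vector order: (thr0.R0,thr1.R0,thr1.R1)
|SC outcomes| = 10

thr0.R0=1 thr1.R0=0 thr1.R1=0
thr0.R0=1 thr1.R0=0 thr1.R1=2
thr0.R0=1 thr1.R0=1 thr1.R1=2
thr0.R0=1 thr1.R0=2 thr1.R1=0
thr0.R0=1 thr1.R0=2 thr1.R1=2
thr0.R0=2 thr1.R0=0 thr1.R1=0
thr0.R0=2 thr1.R0=0 thr1.R1=2
thr0.R0=2 thr1.R0=1 thr1.R1=2
thr0.R0=2 thr1.R0=2 thr1.R1=0
thr0.R0=2 thr1.R0=2 thr1.R1=2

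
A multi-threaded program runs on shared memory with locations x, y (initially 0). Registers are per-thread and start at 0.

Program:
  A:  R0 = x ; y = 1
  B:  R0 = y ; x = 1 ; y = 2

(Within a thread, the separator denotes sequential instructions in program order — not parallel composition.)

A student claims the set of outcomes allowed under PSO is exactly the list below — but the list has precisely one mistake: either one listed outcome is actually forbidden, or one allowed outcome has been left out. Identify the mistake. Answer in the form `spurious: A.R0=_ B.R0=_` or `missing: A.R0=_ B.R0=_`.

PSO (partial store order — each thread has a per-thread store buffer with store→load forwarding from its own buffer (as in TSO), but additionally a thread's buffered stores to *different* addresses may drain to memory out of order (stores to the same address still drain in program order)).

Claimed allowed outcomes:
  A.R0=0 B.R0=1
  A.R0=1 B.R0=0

missing: A.R0=0 B.R0=0

outcome vector order: (A.R0,B.R0)
[PSO] allowed = {00, 01, 10}
PSO∖claimed = {00}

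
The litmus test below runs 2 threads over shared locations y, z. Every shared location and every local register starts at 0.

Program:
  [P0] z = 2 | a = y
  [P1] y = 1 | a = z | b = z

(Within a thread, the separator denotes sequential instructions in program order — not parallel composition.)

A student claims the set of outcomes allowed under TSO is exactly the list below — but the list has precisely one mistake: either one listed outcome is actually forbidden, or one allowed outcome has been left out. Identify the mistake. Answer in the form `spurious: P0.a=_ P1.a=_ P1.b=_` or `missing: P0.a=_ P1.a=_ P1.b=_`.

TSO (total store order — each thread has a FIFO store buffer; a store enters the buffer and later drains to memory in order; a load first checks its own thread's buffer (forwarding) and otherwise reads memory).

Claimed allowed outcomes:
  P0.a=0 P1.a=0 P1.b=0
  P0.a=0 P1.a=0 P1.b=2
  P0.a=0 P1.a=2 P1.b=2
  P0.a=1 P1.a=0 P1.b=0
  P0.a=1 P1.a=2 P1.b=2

outcome vector order: (P0.a,P1.a,P1.b)
TSO (6): 0/0/0; 0/0/2; 0/2/2; 1/0/0; 1/0/2; 1/2/2
TSO∖claimed = {1/0/2}

missing: P0.a=1 P1.a=0 P1.b=2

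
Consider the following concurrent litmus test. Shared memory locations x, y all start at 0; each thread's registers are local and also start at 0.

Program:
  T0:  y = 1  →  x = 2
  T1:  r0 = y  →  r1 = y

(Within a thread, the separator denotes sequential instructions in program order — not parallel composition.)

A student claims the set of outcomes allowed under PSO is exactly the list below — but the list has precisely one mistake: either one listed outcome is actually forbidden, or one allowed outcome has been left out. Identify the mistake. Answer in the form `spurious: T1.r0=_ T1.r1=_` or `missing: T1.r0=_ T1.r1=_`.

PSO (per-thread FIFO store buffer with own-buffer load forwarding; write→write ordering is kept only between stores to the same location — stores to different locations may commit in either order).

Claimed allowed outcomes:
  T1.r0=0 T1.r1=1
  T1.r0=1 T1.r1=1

outcome vector order: (T1.r0,T1.r1)
[PSO] allowed = {0/0 0/1 1/1}
PSO∖claimed = {0/0}

missing: T1.r0=0 T1.r1=0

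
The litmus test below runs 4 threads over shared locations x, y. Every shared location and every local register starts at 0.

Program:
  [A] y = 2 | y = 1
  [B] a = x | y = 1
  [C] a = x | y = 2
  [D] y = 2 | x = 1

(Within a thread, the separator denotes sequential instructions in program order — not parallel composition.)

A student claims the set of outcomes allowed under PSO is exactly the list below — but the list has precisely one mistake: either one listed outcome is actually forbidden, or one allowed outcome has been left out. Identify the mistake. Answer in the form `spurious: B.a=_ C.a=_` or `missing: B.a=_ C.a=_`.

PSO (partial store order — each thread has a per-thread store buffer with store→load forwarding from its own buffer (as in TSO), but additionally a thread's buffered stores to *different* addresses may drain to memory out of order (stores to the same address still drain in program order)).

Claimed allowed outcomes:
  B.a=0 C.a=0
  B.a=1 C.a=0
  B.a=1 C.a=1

missing: B.a=0 C.a=1

outcome vector order: (B.a,C.a)
PSO (4): <0 0> <0 1> <1 0> <1 1>
PSO∖claimed = {<0 1>}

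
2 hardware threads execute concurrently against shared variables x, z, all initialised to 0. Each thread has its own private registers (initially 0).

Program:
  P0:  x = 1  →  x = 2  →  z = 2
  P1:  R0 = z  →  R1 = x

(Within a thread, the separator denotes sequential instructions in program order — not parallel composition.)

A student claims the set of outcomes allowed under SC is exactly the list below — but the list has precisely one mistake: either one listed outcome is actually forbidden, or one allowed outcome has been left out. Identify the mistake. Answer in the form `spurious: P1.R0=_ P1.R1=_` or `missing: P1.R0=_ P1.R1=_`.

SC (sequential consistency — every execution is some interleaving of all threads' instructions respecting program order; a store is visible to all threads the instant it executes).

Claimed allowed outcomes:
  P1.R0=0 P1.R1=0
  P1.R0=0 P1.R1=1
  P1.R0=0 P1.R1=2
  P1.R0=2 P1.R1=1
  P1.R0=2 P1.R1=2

spurious: P1.R0=2 P1.R1=1

outcome vector order: (P1.R0,P1.R1)
[SC] allowed = {00; 01; 02; 22}
claimed∖SC = {21}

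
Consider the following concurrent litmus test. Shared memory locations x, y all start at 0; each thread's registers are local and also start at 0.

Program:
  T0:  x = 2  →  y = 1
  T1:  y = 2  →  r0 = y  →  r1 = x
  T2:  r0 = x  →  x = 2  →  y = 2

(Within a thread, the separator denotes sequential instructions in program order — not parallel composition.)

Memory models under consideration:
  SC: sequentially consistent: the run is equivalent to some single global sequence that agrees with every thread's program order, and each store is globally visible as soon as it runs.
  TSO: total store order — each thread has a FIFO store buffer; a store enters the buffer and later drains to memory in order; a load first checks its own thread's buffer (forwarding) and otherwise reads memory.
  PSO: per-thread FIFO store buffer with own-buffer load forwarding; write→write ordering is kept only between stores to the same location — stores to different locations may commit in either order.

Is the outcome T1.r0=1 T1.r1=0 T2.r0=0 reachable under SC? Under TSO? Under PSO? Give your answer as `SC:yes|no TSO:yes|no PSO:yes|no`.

outcome vector order: (T1.r0,T1.r1,T2.r0)
[SC] allowed = {120, 122, 200, 202, 220, 222}
[TSO] allowed = {120, 122, 200, 202, 220, 222}
[PSO] allowed = {100, 102, 120, 122, 200, 202, 220, 222}
target 100 ∈ {PSO}

SC:no TSO:no PSO:yes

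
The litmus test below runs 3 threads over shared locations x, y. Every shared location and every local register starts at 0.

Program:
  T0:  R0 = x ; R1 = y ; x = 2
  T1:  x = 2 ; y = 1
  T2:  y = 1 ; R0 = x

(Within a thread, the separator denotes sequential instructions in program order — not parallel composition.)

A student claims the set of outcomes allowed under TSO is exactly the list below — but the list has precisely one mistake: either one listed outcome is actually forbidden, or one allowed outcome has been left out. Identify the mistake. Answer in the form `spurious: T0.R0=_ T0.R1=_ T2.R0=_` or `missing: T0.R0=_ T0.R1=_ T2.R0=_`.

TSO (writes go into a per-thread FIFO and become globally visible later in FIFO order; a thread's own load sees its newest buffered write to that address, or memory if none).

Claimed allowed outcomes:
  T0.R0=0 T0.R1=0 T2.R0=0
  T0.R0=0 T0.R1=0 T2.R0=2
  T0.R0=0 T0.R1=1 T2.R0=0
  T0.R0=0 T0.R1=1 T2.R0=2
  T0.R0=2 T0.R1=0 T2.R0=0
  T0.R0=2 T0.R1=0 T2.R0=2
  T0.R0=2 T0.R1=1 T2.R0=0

outcome vector order: (T0.R0,T0.R1,T2.R0)
under TSO → 0/0/0 0/0/2 0/1/0 0/1/2 2/0/0 2/0/2 2/1/0 2/1/2
TSO∖claimed = {2/1/2}

missing: T0.R0=2 T0.R1=1 T2.R0=2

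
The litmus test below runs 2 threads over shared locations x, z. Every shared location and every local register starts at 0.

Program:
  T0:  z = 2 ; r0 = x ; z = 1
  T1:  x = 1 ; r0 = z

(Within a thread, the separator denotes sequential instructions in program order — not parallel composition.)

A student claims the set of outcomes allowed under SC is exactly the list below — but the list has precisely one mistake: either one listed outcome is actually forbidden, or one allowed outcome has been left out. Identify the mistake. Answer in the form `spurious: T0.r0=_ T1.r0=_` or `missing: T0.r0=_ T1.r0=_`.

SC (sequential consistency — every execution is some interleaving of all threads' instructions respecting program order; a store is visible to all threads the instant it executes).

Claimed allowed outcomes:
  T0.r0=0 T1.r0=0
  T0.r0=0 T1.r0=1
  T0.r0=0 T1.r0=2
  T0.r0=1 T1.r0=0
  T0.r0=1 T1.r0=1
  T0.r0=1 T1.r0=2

spurious: T0.r0=0 T1.r0=0

outcome vector order: (T0.r0,T1.r0)
SC (5): 01 02 10 11 12
claimed∖SC = {00}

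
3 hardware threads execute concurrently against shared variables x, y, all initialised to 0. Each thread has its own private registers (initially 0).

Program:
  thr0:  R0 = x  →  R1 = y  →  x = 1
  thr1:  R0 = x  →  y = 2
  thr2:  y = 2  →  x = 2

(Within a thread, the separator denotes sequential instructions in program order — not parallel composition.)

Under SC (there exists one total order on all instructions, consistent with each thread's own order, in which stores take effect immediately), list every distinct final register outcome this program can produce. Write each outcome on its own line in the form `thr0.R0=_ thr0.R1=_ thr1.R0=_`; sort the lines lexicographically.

outcome vector order: (thr0.R0,thr0.R1,thr1.R0)
|SC outcomes| = 9

thr0.R0=0 thr0.R1=0 thr1.R0=0
thr0.R0=0 thr0.R1=0 thr1.R0=1
thr0.R0=0 thr0.R1=0 thr1.R0=2
thr0.R0=0 thr0.R1=2 thr1.R0=0
thr0.R0=0 thr0.R1=2 thr1.R0=1
thr0.R0=0 thr0.R1=2 thr1.R0=2
thr0.R0=2 thr0.R1=2 thr1.R0=0
thr0.R0=2 thr0.R1=2 thr1.R0=1
thr0.R0=2 thr0.R1=2 thr1.R0=2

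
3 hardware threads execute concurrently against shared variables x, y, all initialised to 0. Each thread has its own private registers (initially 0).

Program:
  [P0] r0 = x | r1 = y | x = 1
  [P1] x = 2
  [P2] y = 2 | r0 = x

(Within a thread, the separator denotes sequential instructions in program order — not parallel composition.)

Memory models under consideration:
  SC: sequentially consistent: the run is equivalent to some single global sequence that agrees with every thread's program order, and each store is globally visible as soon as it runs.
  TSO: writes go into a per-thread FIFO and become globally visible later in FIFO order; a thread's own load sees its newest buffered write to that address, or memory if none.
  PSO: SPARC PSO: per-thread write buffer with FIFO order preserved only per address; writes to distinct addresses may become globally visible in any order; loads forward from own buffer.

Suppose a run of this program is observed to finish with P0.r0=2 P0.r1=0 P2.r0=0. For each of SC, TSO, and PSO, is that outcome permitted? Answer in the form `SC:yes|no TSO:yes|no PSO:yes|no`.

SC:no TSO:yes PSO:yes

outcome vector order: (P0.r0,P0.r1,P2.r0)
SC (11): 000; 001; 002; 020; 021; 022; 201; 202; 220; 221; 222
TSO (12): 000; 001; 002; 020; 021; 022; 200; 201; 202; 220; 221; 222
PSO (12): 000; 001; 002; 020; 021; 022; 200; 201; 202; 220; 221; 222
target 200 ∈ {TSO,PSO}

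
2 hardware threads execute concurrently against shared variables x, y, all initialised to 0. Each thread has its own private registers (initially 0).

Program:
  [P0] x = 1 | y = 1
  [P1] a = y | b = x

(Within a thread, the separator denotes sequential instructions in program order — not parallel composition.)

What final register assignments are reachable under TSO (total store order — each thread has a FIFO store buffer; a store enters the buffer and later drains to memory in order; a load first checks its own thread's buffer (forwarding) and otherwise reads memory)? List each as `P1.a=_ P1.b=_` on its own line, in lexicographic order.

P1.a=0 P1.b=0
P1.a=0 P1.b=1
P1.a=1 P1.b=1

outcome vector order: (P1.a,P1.b)
|TSO outcomes| = 3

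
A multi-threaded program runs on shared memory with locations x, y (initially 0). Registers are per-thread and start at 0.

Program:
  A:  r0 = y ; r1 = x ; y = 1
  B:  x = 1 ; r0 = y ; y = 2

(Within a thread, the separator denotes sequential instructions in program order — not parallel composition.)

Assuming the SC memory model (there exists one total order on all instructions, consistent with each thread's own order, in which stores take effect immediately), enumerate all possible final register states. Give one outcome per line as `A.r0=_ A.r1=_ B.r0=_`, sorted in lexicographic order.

A.r0=0 A.r1=0 B.r0=0
A.r0=0 A.r1=0 B.r0=1
A.r0=0 A.r1=1 B.r0=0
A.r0=0 A.r1=1 B.r0=1
A.r0=2 A.r1=1 B.r0=0

outcome vector order: (A.r0,A.r1,B.r0)
|SC outcomes| = 5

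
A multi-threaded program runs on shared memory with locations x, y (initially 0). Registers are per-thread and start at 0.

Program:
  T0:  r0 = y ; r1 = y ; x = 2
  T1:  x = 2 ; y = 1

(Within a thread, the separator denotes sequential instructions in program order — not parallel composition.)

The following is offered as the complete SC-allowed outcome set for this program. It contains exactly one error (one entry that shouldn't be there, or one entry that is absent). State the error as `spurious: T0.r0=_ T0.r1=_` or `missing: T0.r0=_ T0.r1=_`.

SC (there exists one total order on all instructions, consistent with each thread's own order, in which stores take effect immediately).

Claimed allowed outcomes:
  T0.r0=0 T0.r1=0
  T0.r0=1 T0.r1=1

outcome vector order: (T0.r0,T0.r1)
under SC → <0 0>; <0 1>; <1 1>
SC∖claimed = {<0 1>}

missing: T0.r0=0 T0.r1=1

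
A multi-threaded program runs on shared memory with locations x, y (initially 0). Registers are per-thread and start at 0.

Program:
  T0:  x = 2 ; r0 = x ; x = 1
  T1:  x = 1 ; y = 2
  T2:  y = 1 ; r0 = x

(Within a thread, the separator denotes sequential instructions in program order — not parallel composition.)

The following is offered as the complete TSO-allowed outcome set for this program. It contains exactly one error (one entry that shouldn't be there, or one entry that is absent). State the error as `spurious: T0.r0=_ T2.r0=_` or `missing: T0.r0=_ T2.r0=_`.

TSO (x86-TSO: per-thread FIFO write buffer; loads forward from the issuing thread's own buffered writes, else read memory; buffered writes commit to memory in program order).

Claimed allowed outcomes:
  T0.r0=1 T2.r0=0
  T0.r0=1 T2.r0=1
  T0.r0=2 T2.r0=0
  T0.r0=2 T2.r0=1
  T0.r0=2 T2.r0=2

outcome vector order: (T0.r0,T2.r0)
TSO (6): <1 0>, <1 1>, <1 2>, <2 0>, <2 1>, <2 2>
TSO∖claimed = {<1 2>}

missing: T0.r0=1 T2.r0=2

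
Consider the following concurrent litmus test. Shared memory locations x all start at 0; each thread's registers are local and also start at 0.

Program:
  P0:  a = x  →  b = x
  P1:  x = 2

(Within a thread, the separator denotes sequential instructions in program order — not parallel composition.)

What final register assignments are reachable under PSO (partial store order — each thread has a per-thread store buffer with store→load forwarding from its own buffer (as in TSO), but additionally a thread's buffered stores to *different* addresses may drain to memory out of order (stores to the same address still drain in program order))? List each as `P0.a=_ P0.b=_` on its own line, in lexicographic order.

outcome vector order: (P0.a,P0.b)
|PSO outcomes| = 3

P0.a=0 P0.b=0
P0.a=0 P0.b=2
P0.a=2 P0.b=2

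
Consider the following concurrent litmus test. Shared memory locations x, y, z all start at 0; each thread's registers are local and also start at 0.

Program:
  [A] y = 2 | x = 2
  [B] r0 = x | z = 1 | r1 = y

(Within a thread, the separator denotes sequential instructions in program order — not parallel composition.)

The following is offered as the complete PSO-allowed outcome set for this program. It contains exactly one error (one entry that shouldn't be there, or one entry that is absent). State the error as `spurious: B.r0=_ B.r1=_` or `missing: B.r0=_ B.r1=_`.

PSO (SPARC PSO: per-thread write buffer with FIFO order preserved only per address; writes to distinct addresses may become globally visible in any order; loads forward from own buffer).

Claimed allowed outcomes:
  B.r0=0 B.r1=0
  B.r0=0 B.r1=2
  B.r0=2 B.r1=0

outcome vector order: (B.r0,B.r1)
PSO: 4 outcomes — {0/0 0/2 2/0 2/2}
PSO∖claimed = {2/2}

missing: B.r0=2 B.r1=2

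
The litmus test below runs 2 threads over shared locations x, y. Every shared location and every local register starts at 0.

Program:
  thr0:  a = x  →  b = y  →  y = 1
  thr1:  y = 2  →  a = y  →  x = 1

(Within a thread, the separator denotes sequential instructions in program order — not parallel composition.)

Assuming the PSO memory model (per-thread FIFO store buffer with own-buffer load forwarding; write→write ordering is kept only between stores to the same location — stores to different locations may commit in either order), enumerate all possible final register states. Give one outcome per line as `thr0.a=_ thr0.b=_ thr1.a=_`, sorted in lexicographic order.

outcome vector order: (thr0.a,thr0.b,thr1.a)
|PSO outcomes| = 6

thr0.a=0 thr0.b=0 thr1.a=1
thr0.a=0 thr0.b=0 thr1.a=2
thr0.a=0 thr0.b=2 thr1.a=1
thr0.a=0 thr0.b=2 thr1.a=2
thr0.a=1 thr0.b=0 thr1.a=2
thr0.a=1 thr0.b=2 thr1.a=2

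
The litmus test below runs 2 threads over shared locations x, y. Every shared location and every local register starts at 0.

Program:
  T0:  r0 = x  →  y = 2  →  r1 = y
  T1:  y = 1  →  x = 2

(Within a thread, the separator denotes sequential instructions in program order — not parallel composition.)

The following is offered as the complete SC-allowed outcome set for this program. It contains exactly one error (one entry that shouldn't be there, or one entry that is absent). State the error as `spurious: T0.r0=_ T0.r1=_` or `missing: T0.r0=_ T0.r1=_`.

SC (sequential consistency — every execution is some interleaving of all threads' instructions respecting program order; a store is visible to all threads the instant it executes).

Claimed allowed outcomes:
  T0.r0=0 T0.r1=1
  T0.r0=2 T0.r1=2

outcome vector order: (T0.r0,T0.r1)
SC (3): 0/1; 0/2; 2/2
SC∖claimed = {0/2}

missing: T0.r0=0 T0.r1=2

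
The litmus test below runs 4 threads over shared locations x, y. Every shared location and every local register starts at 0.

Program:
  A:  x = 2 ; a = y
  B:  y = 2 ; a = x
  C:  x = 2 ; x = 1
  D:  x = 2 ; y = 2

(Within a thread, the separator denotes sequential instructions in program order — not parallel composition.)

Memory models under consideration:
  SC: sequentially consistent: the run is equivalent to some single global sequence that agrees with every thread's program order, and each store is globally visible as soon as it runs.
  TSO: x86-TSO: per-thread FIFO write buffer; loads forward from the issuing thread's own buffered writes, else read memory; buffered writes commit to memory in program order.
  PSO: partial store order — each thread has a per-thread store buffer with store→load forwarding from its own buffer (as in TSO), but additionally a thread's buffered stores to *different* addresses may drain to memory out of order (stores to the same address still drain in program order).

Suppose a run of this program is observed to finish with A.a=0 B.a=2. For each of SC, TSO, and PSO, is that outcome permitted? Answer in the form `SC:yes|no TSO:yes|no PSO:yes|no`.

SC:yes TSO:yes PSO:yes

outcome vector order: (A.a,B.a)
SC: 5 outcomes — {01 02 20 21 22}
TSO: 6 outcomes — {00 01 02 20 21 22}
PSO: 6 outcomes — {00 01 02 20 21 22}
target 02 ∈ {SC,TSO,PSO}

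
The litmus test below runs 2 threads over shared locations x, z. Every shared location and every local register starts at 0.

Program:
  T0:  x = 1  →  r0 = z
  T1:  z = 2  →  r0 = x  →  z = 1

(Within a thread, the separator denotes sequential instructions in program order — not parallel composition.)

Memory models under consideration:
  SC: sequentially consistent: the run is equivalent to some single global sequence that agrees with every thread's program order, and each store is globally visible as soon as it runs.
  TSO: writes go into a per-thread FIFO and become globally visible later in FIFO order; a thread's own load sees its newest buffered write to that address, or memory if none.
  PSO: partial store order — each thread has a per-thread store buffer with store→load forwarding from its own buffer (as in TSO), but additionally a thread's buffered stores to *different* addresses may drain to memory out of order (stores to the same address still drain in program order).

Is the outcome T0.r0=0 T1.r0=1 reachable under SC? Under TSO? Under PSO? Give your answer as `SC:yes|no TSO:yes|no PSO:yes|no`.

outcome vector order: (T0.r0,T1.r0)
SC: 5 outcomes — {<0 1> <1 0> <1 1> <2 0> <2 1>}
TSO: 6 outcomes — {<0 0> <0 1> <1 0> <1 1> <2 0> <2 1>}
PSO: 6 outcomes — {<0 0> <0 1> <1 0> <1 1> <2 0> <2 1>}
target <0 1> ∈ {SC,TSO,PSO}

SC:yes TSO:yes PSO:yes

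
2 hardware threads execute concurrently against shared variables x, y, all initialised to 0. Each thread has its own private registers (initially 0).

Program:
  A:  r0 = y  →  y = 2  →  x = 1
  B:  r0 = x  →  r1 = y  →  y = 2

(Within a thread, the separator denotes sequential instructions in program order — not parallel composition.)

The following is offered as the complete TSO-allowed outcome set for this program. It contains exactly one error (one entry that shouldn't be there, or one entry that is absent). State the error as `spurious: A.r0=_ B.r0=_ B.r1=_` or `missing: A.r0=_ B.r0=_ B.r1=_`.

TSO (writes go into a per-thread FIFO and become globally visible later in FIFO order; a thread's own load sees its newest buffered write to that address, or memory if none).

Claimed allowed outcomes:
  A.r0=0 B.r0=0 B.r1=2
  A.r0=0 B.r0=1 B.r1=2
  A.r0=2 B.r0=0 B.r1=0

missing: A.r0=0 B.r0=0 B.r1=0

outcome vector order: (A.r0,B.r0,B.r1)
TSO: 4 outcomes — {000 002 012 200}
TSO∖claimed = {000}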